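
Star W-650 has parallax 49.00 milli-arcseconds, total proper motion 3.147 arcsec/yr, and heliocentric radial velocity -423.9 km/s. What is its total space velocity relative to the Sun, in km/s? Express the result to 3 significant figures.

522 km/s

d = 1/p = 1/0.04900″ = 20.408 pc.
v_t = 4.740 μ d = 4.740 × 3.147 × 20.408 = 304.42 km/s.
v = √(v_r² + v_t²) = √((-423.9)² + 304.42²) = √272363 = 521.88 km/s.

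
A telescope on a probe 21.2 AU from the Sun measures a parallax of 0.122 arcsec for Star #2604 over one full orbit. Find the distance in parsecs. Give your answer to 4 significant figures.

With baseline B (in AU) and parallax p (in arcsec), d = B/p parsecs.
d = 21.2 / 0.122 = 173.77 pc.

173.8 pc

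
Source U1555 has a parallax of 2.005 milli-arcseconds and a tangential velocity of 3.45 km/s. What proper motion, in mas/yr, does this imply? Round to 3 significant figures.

d = 1/p = 1/0.002005″ = 498.75 pc.
μ = v_t / (4.74 d) = 3.45 / (4.74 × 498.75) = 3.45 / 2364.1 = 0.0014593 ″/yr = 1.4593 mas/yr.

1.46 mas/yr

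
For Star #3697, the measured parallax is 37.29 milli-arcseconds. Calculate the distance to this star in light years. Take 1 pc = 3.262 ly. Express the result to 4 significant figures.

87.48 light years

p = 37.29 milli-arcseconds = 0.03729 arcsec.
d = 1/p = 1/0.03729 = 26.817 pc.
In light-years: 26.817 × 3.262 = 87.477 ly.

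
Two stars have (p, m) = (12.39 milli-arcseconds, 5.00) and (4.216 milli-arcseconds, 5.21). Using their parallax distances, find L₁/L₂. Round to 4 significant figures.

d₁ = 1/p₁ = 1/0.01239″ = 80.71 pc; d₂ = 1/p₂ = 1/0.004216″ = 237.19 pc.
M₁ = m₁ − 5 log₁₀ d₁ + 5 = 5.00 − 9.5346 + 5 = 0.4654.
M₂ = 5.21 − 11.8755 + 5 = -1.6655.
L₁/L₂ = 10^(0.4(M₂ − M₁)) = 10^(0.4 × (-2.1309)) = 10^(-0.85236) = 0.14049.

L₁/L₂ = 0.1405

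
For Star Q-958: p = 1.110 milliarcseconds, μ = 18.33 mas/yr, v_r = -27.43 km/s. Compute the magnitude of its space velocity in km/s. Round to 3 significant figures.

d = 1/p = 1/0.001110″ = 900.9 pc.
μ = 18.33 mas/yr = 0.01833 ″/yr.
v_t = 4.740 μ d = 4.740 × 0.01833 × 900.9 = 78.274 km/s.
v = √(v_r² + v_t²) = √((-27.43)² + 78.274²) = √6879.22 = 82.941 km/s.

82.9 km/s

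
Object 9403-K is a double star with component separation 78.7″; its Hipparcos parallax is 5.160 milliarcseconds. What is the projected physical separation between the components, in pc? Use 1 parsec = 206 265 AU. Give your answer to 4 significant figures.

d = 1/p = 1/0.005160″ = 193.8 pc.
At distance d (pc), an angle of θ arcsec spans θ·d AU: s = 78.7 × 193.8 = 15252 AU.
= 15252 / 206265 = 0.073944 pc.

0.07394 pc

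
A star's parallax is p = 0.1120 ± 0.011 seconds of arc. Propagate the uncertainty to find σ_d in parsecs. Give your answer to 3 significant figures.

0.877 pc

d = 1/p, so σ_d = σ_p / p².
σ_d = 0.0110 / (0.1120)² = 0.0110 / 0.012544 = 0.87691 pc.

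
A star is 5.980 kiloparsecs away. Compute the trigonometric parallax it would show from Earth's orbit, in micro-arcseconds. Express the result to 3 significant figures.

167 μas

d = 5.980 kpc = 5980 pc.
p = 1/d = 1/5980 = 0.00016722 arcsec.
= 0.00016722 × 10⁶ = 167.22 μas.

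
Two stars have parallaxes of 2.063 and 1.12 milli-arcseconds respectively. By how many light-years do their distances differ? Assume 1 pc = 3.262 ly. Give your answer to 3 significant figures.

1330 ly

d_A = 1/0.002063″ = 484.73 pc; d_B = 1/0.001120″ = 892.86 pc.
|d_B − d_A| = |892.86 − 484.73| = 408.13 pc = 408.13 × 3.262 ly = 1331.3 ly.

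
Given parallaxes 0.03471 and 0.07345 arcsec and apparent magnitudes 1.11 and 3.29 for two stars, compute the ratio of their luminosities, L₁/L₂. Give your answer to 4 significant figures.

d₁ = 1/p₁ = 1/0.03471″ = 28.81 pc; d₂ = 1/p₂ = 1/0.07345″ = 13.615 pc.
M₁ = m₁ − 5 log₁₀ d₁ + 5 = 1.11 − 7.2977 + 5 = -1.1877.
M₂ = 3.29 − 5.6701 + 5 = 2.6199.
L₁/L₂ = 10^(0.4(M₂ − M₁)) = 10^(0.4 × 3.8076) = 10^1.52304 = 33.346.

L₁/L₂ = 33.35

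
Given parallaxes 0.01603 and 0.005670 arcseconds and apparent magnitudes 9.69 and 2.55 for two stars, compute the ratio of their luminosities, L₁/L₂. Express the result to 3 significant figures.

L₁/L₂ = 0.000174

d₁ = 1/p₁ = 1/0.01603″ = 62.383 pc; d₂ = 1/p₂ = 1/0.005670″ = 176.37 pc.
M₁ = m₁ − 5 log₁₀ d₁ + 5 = 9.69 − 8.9753 + 5 = 5.7147.
M₂ = 2.55 − 11.2321 + 5 = -3.6821.
L₁/L₂ = 10^(0.4(M₂ − M₁)) = 10^(0.4 × (-9.3968)) = 10^(-3.75872) = 0.00017429.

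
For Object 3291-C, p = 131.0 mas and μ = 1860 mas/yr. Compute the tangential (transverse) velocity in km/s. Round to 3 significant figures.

d = 1/p = 1/0.1310″ = 7.6336 pc.
μ = 1860 mas/yr = 1.86 ″/yr.
v_t = 4.74 × μ × d = 4.74 × 1.86 × 7.6336 = 67.301 km/s.

67.3 km/s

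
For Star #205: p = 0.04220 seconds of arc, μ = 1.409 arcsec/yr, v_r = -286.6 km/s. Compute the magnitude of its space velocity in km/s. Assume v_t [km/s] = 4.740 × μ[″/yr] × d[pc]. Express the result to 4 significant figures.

d = 1/p = 1/0.04220″ = 23.697 pc.
v_t = 4.740 μ d = 4.740 × 1.409 × 23.697 = 158.26 km/s.
v = √(v_r² + v_t²) = √((-286.6)² + 158.26²) = √107186 = 327.39 km/s.

327.4 km/s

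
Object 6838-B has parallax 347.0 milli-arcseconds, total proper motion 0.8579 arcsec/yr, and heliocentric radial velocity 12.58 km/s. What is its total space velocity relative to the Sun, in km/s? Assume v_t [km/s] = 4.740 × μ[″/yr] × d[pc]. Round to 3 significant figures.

17.2 km/s

d = 1/p = 1/0.3470″ = 2.8818 pc.
v_t = 4.740 μ d = 4.740 × 0.8579 × 2.8818 = 11.719 km/s.
v = √(v_r² + v_t²) = √(12.58² + 11.719²) = √295.591 = 17.193 km/s.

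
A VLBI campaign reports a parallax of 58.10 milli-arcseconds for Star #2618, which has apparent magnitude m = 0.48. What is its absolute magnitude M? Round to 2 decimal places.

d = 1/p = 1/0.05810″ = 17.212 pc.
m − M = 5 log₁₀(17.212) − 5 = 6.1792 − 5 = 1.1792.
M = m − (m − M) = 0.48 − 1.1792 = -0.70.

M = -0.70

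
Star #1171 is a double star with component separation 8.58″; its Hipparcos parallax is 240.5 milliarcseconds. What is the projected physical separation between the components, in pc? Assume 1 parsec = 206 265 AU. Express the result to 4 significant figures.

d = 1/p = 1/0.2405″ = 4.158 pc.
At distance d (pc), an angle of θ arcsec spans θ·d AU: s = 8.58 × 4.158 = 35.676 AU.
= 35.676 / 206265 = 0.00017296 pc.

0.0001730 pc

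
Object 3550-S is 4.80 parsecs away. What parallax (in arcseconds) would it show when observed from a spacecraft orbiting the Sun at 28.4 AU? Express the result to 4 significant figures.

5.917 arcsec

p (arcsec) = B (AU) / d (pc).
p = 28.4 / 4.80 = 5.9167 arcsec.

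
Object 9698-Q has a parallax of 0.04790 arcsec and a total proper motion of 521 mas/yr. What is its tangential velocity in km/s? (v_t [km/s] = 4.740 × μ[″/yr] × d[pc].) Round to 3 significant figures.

d = 1/p = 1/0.04790″ = 20.877 pc.
μ = 521 mas/yr = 0.521 ″/yr.
v_t = 4.74 × μ × d = 4.74 × 0.521 × 20.877 = 51.557 km/s.

51.6 km/s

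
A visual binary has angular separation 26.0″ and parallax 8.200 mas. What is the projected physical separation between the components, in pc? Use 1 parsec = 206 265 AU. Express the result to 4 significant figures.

0.01537 pc

d = 1/p = 1/0.008200″ = 121.95 pc.
At distance d (pc), an angle of θ arcsec spans θ·d AU: s = 26.0 × 121.95 = 3170.7 AU.
= 3170.7 / 206265 = 0.015372 pc.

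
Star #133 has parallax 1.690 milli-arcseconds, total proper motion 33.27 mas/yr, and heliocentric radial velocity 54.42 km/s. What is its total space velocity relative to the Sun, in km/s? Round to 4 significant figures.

108.0 km/s

d = 1/p = 1/0.001690″ = 591.72 pc.
μ = 33.27 mas/yr = 0.03327 ″/yr.
v_t = 4.740 μ d = 4.740 × 0.03327 × 591.72 = 93.314 km/s.
v = √(v_r² + v_t²) = √(54.42² + 93.314²) = √11669 = 108.02 km/s.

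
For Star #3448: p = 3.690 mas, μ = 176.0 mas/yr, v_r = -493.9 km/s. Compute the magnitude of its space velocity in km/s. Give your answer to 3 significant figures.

d = 1/p = 1/0.003690″ = 271 pc.
μ = 176.0 mas/yr = 0.1760 ″/yr.
v_t = 4.740 μ d = 4.740 × 0.1760 × 271 = 226.08 km/s.
v = √(v_r² + v_t²) = √((-493.9)² + 226.08²) = √295049 = 543.18 km/s.

543 km/s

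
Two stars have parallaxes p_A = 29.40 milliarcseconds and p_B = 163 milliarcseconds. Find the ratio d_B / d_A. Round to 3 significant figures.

Since d = 1/p, d_B/d_A = p_A/p_B.
= 29.40 / 163 = 0.18037.

0.180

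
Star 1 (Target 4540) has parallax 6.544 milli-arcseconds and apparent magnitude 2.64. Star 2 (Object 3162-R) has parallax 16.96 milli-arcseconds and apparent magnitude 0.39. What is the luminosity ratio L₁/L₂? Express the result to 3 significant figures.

d₁ = 1/p₁ = 1/0.006544″ = 152.81 pc; d₂ = 1/p₂ = 1/0.01696″ = 58.962 pc.
M₁ = m₁ − 5 log₁₀ d₁ + 5 = 2.64 − 10.9208 + 5 = -3.2808.
M₂ = 0.39 − 8.8529 + 5 = -3.4629.
L₁/L₂ = 10^(0.4(M₂ − M₁)) = 10^(0.4 × (-0.1821)) = 10^(-0.07284) = 0.84559.

L₁/L₂ = 0.846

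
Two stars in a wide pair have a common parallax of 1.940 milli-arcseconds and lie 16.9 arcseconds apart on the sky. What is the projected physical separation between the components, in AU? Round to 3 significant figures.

d = 1/p = 1/0.001940″ = 515.46 pc.
At distance d (pc), an angle of θ arcsec spans θ·d AU: s = 16.9 × 515.46 = 8711.3 AU.

8710 AU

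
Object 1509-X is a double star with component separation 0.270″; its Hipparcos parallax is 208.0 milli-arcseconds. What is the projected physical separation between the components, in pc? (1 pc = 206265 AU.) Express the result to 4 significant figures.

6.293 × 10^-6 pc

d = 1/p = 1/0.2080″ = 4.8077 pc.
At distance d (pc), an angle of θ arcsec spans θ·d AU: s = 0.270 × 4.8077 = 1.2981 AU.
= 1.2981 / 206265 = 6.2934 × 10^-6 pc.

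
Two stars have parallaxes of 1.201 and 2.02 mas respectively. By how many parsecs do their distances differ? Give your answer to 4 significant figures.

337.6 pc

d_A = 1/0.001201″ = 832.64 pc; d_B = 1/0.002020″ = 495.05 pc.
|d_B − d_A| = |495.05 − 832.64| = 337.59 pc.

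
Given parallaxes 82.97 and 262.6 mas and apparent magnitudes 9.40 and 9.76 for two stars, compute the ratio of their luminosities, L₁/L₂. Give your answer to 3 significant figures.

d₁ = 1/p₁ = 1/0.08297″ = 12.053 pc; d₂ = 1/p₂ = 1/0.2626″ = 3.8081 pc.
M₁ = m₁ − 5 log₁₀ d₁ + 5 = 9.40 − 5.4055 + 5 = 8.9945.
M₂ = 9.76 − 2.9035 + 5 = 11.8565.
L₁/L₂ = 10^(0.4(M₂ − M₁)) = 10^(0.4 × 2.8620) = 10^1.14480 = 13.957.

L₁/L₂ = 14.0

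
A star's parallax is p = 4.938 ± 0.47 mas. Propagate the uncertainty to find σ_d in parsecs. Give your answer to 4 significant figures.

19.28 pc

d = 1/p, so σ_d = σ_p / p².
σ_d = 0.000470 / (0.004938)² = 0.000470 / 0.000024384 = 19.275 pc.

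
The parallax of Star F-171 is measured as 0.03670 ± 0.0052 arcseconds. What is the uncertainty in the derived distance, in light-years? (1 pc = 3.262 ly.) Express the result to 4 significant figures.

12.59 ly

d = 1/p, so σ_d = σ_p / p².
σ_d = 0.00520 / (0.03670)² = 0.00520 / 0.0013469 = 3.8607 pc = 3.8607 × 3.262 ly = 12.594 ly.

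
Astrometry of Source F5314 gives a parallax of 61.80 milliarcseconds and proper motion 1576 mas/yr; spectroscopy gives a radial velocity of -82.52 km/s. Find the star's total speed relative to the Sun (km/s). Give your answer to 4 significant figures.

146.4 km/s

d = 1/p = 1/0.06180″ = 16.181 pc.
μ = 1576 mas/yr = 1.576 ″/yr.
v_t = 4.740 μ d = 4.740 × 1.576 × 16.181 = 120.88 km/s.
v = √(v_r² + v_t²) = √((-82.52)² + 120.88²) = √21421.5 = 146.36 km/s.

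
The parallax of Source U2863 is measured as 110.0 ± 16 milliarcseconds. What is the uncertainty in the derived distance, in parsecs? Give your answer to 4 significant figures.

1.322 pc

d = 1/p, so σ_d = σ_p / p².
σ_d = 0.0160 / (0.1100)² = 0.0160 / 0.0121 = 1.3223 pc.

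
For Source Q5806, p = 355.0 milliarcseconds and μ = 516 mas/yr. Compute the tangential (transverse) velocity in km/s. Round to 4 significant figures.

d = 1/p = 1/0.3550″ = 2.8169 pc.
μ = 516 mas/yr = 0.516 ″/yr.
v_t = 4.74 × μ × d = 4.74 × 0.516 × 2.8169 = 6.8897 km/s.

6.890 km/s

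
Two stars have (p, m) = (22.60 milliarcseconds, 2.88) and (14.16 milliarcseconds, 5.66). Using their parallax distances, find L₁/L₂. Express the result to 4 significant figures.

L₁/L₂ = 5.081

d₁ = 1/p₁ = 1/0.02260″ = 44.248 pc; d₂ = 1/p₂ = 1/0.01416″ = 70.621 pc.
M₁ = m₁ − 5 log₁₀ d₁ + 5 = 2.88 − 8.2295 + 5 = -0.3495.
M₂ = 5.66 − 9.2447 + 5 = 1.4153.
L₁/L₂ = 10^(0.4(M₂ − M₁)) = 10^(0.4 × 1.7648) = 10^0.70592 = 5.0807.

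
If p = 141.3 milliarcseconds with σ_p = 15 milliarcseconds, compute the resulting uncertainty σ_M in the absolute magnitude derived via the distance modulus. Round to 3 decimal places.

M = m − 5 log₁₀ d + 5 = m + 5 log₁₀ p + 5, so ∂M/∂p = 5/(p ln 10).
σ_M = (5/ln 10) · (σ_p/p) = 2.1715 × 15/141.3 = 2.1715 × 0.10616 = 0.23053.

σ_M = 0.231 mag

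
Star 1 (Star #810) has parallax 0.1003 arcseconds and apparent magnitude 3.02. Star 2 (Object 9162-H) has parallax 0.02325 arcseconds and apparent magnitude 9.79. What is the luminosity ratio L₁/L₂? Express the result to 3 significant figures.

L₁/L₂ = 27.4

d₁ = 1/p₁ = 1/0.1003″ = 9.9701 pc; d₂ = 1/p₂ = 1/0.02325″ = 43.011 pc.
M₁ = m₁ − 5 log₁₀ d₁ + 5 = 3.02 − 4.9935 + 5 = 3.0265.
M₂ = 9.79 − 8.1679 + 5 = 6.6221.
L₁/L₂ = 10^(0.4(M₂ − M₁)) = 10^(0.4 × 3.5956) = 10^1.43824 = 27.431.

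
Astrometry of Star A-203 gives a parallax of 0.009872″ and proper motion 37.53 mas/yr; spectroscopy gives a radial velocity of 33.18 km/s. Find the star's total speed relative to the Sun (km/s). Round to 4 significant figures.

d = 1/p = 1/0.009872″ = 101.3 pc.
μ = 37.53 mas/yr = 0.03753 ″/yr.
v_t = 4.740 μ d = 4.740 × 0.03753 × 101.3 = 18.02 km/s.
v = √(v_r² + v_t²) = √(33.18² + 18.02²) = √1425.63 = 37.758 km/s.

37.76 km/s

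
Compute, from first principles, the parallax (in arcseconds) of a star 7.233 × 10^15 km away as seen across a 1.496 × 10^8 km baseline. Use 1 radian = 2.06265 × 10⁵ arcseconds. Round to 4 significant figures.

θ ≈ B/d = (1.496 × 10^8) / (7.233 × 10^15) = 2.0683 × 10^-8 rad.
In arcseconds: 2.0683 × 10^-8 × 206265 = 0.0042662″.

0.004266 arcsec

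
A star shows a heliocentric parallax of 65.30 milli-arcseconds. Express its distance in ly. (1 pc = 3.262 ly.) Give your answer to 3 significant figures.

p = 65.30 milli-arcseconds = 0.06530 arcsec.
d = 1/p = 1/0.06530 = 15.314 pc.
In light-years: 15.314 × 3.262 = 49.954 ly.

50.0 ly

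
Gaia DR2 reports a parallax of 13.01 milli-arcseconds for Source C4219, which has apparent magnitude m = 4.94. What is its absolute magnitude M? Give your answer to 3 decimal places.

d = 1/p = 1/0.01301″ = 76.864 pc.
m − M = 5 log₁₀(76.864) − 5 = 9.4286 − 5 = 4.4286.
M = m − (m − M) = 4.94 − 4.4286 = 0.511.

M = 0.511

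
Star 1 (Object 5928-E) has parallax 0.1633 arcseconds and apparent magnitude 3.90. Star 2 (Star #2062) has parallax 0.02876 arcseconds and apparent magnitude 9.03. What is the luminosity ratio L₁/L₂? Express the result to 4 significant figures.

L₁/L₂ = 3.496

d₁ = 1/p₁ = 1/0.1633″ = 6.1237 pc; d₂ = 1/p₂ = 1/0.02876″ = 34.771 pc.
M₁ = m₁ − 5 log₁₀ d₁ + 5 = 3.90 − 3.9351 + 5 = 4.9649.
M₂ = 9.03 − 7.7061 + 5 = 6.3239.
L₁/L₂ = 10^(0.4(M₂ − M₁)) = 10^(0.4 × 1.3590) = 10^0.54360 = 3.4962.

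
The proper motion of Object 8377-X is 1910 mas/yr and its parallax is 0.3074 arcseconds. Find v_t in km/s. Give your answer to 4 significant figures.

29.45 km/s

d = 1/p = 1/0.3074″ = 3.2531 pc.
μ = 1910 mas/yr = 1.91 ″/yr.
v_t = 4.74 × μ × d = 4.74 × 1.91 × 3.2531 = 29.452 km/s.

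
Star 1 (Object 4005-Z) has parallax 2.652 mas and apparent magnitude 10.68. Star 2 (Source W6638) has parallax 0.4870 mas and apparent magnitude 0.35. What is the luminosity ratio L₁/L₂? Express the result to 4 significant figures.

d₁ = 1/p₁ = 1/0.002652″ = 377.07 pc; d₂ = 1/p₂ = 1/0.0004870″ = 2053.4 pc.
M₁ = m₁ − 5 log₁₀ d₁ + 5 = 10.68 − 12.8821 + 5 = 2.7979.
M₂ = 0.35 − 16.5624 + 5 = -11.2124.
L₁/L₂ = 10^(0.4(M₂ − M₁)) = 10^(0.4 × (-14.0103)) = 10^(-5.60412) = 0.0000024882.

L₁/L₂ = 2.488 × 10^-6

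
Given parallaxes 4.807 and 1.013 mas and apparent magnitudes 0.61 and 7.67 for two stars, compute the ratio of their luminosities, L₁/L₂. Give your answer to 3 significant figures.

d₁ = 1/p₁ = 1/0.004807″ = 208.03 pc; d₂ = 1/p₂ = 1/0.001013″ = 987.17 pc.
M₁ = m₁ − 5 log₁₀ d₁ + 5 = 0.61 − 11.5906 + 5 = -5.9806.
M₂ = 7.67 − 14.9720 + 5 = -2.3020.
L₁/L₂ = 10^(0.4(M₂ − M₁)) = 10^(0.4 × 3.6786) = 10^1.47144 = 29.61.

L₁/L₂ = 29.6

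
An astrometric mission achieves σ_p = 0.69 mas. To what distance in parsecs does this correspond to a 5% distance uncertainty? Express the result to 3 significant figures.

72.5 pc

σ_d/d = σ_p/p, so the condition is σ_p/p ≤ 0.05, i.e. p ≥ σ_p/0.05.
p_min = 0.69/0.05 = 13.8 mas = 0.0138 arcsec.
d_max = 1/p_min = 1/0.0138 = 72.464 pc.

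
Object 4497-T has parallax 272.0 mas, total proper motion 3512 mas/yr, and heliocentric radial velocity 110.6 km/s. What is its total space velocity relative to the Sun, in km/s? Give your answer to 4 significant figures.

126.4 km/s

d = 1/p = 1/0.2720″ = 3.6765 pc.
μ = 3512 mas/yr = 3.512 ″/yr.
v_t = 4.740 μ d = 4.740 × 3.512 × 3.6765 = 61.202 km/s.
v = √(v_r² + v_t²) = √(110.6² + 61.202²) = √15978 = 126.4 km/s.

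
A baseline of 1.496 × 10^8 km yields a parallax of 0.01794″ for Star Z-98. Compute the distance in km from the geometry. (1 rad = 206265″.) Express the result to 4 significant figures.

1.720 × 10^15 km

θ = 0.01794″ = 0.01794/206265 = 8.6975 × 10^-8 rad.
d = B/θ = (1.496 × 10^8) / (8.6975 × 10^-8) = 1.7200 × 10^15 km.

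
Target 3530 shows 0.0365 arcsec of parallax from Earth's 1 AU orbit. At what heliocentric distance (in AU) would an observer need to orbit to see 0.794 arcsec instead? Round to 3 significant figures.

Parallax scales linearly with baseline: p ∝ B, so B = p_target / p_Earth × 1 AU.
B = 0.794 / 0.0365 = 21.753 AU.

21.8 AU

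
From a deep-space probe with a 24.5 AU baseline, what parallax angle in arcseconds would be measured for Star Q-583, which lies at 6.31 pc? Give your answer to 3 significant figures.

3.88 arcsec

p (arcsec) = B (AU) / d (pc).
p = 24.5 / 6.31 = 3.8827 arcsec.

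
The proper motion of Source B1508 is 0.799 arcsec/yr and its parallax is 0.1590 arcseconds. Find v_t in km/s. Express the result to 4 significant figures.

23.82 km/s

d = 1/p = 1/0.1590″ = 6.2893 pc.
v_t = 4.74 × μ × d = 4.74 × 0.799 × 6.2893 = 23.819 km/s.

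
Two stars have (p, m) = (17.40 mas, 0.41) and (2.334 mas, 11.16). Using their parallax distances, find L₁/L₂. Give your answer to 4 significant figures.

d₁ = 1/p₁ = 1/0.01740″ = 57.471 pc; d₂ = 1/p₂ = 1/0.002334″ = 428.45 pc.
M₁ = m₁ − 5 log₁₀ d₁ + 5 = 0.41 − 8.7972 + 5 = -3.3872.
M₂ = 11.16 − 13.1595 + 5 = 3.0005.
L₁/L₂ = 10^(0.4(M₂ − M₁)) = 10^(0.4 × 6.3877) = 10^2.55508 = 358.99.

L₁/L₂ = 359.0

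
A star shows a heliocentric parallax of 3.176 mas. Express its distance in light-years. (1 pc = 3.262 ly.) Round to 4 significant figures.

p = 3.176 mas = 0.003176 arcsec.
d = 1/p = 1/0.003176 = 314.86 pc.
In light-years: 314.86 × 3.262 = 1027.1 ly.

1027 light years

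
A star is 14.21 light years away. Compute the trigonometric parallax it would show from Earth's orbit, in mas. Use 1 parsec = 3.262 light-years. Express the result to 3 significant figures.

230 mas

d = 14.21 ly ÷ 3.262 = 4.3562 pc.
p = 1/d = 1/4.3562 = 0.22956 arcsec.
= 0.22956 × 1000 = 229.56 mas.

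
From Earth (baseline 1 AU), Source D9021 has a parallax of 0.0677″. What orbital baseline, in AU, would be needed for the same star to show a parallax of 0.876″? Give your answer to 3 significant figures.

Parallax scales linearly with baseline: p ∝ B, so B = p_target / p_Earth × 1 AU.
B = 0.876 / 0.0677 = 12.939 AU.

12.9 AU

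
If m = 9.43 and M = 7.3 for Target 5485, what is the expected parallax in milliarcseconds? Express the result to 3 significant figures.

m − M = 9.43 − 7.3 = 2.13.
d = 10^((m−M)/5 + 1) = 10^1.426 = 26.669 pc.
p = 1/d = 1/26.669 = 0.037497 arcsec = 37.497 mas.

37.5 mas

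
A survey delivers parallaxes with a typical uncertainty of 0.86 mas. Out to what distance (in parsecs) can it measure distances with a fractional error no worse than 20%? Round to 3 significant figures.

σ_d/d = σ_p/p, so the condition is σ_p/p ≤ 0.20, i.e. p ≥ σ_p/0.20.
p_min = 0.86/0.20 = 4.3 mas = 0.0043 arcsec.
d_max = 1/p_min = 1/0.0043 = 232.56 pc.

233 pc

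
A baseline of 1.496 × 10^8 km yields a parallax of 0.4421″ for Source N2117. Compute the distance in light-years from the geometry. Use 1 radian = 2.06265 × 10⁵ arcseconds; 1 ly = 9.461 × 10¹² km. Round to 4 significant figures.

7.377 ly

θ = 0.4421″ = 0.4421/206265 = 2.1434 × 10^-6 rad.
d = B/θ = (1.496 × 10^8) / (2.1434 × 10^-6) = 6.9796 × 10^13 km = (6.9796 × 10^13) / (9.461 × 10^12) ly = 7.3772 ly.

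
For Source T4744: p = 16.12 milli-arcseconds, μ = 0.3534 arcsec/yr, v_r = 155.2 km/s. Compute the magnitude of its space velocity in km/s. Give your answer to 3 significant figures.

187 km/s

d = 1/p = 1/0.01612″ = 62.035 pc.
v_t = 4.740 μ d = 4.740 × 0.3534 × 62.035 = 103.92 km/s.
v = √(v_r² + v_t²) = √(155.2² + 103.92²) = √34886.4 = 186.78 km/s.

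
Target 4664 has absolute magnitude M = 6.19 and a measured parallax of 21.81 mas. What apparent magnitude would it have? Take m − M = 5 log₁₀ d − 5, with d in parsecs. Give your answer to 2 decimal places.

d = 1/p = 1/0.02181″ = 45.851 pc.
m − M = 5 log₁₀ d − 5 = 5 log₁₀(45.851) − 5 = 8.3067 − 5 = 3.3067.
m = M + (m − M) = 6.19 + 3.3067 = 9.50.

m = 9.50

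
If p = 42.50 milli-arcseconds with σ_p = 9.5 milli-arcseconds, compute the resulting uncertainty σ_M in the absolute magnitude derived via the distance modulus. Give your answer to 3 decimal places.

M = m − 5 log₁₀ d + 5 = m + 5 log₁₀ p + 5, so ∂M/∂p = 5/(p ln 10).
σ_M = (5/ln 10) · (σ_p/p) = 2.1715 × 9.5/42.50 = 2.1715 × 0.22353 = 0.4854.

σ_M = 0.485 mag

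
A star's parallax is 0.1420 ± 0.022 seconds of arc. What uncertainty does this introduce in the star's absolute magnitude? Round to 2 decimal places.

M = m − 5 log₁₀ d + 5 = m + 5 log₁₀ p + 5, so ∂M/∂p = 5/(p ln 10).
σ_M = (5/ln 10) · (σ_p/p) = 2.1715 × 0.022/0.1420 = 2.1715 × 0.15493 = 0.33643.

σ_M = 0.34 mag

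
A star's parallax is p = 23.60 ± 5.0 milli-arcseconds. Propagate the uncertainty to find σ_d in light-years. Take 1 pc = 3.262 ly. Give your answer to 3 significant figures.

d = 1/p, so σ_d = σ_p / p².
σ_d = 0.00500 / (0.02360)² = 0.00500 / 0.00055696 = 8.9773 pc = 8.9773 × 3.262 ly = 29.284 ly.

29.3 ly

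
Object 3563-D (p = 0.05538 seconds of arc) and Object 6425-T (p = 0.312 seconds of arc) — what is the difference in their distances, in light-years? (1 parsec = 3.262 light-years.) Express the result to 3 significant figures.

48.4 ly

d_A = 1/0.05538″ = 18.057 pc; d_B = 1/0.3120″ = 3.2051 pc.
|d_B − d_A| = |3.2051 − 18.057| = 14.852 pc = 14.852 × 3.262 ly = 48.447 ly.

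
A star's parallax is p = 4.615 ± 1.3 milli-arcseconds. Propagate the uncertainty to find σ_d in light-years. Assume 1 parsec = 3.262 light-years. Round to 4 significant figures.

d = 1/p, so σ_d = σ_p / p².
σ_d = 0.00130 / (0.004615)² = 0.00130 / 0.000021298 = 61.039 pc = 61.039 × 3.262 ly = 199.11 ly.

199.1 ly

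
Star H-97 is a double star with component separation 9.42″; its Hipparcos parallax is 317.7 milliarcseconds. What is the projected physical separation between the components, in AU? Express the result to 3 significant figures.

d = 1/p = 1/0.3177″ = 3.1476 pc.
At distance d (pc), an angle of θ arcsec spans θ·d AU: s = 9.42 × 3.1476 = 29.65 AU.

29.7 AU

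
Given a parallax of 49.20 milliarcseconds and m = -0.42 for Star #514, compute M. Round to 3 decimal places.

M = -1.960

d = 1/p = 1/0.04920″ = 20.325 pc.
m − M = 5 log₁₀(20.325) − 5 = 6.5402 − 5 = 1.5402.
M = m − (m − M) = -0.42 − 1.5402 = -1.960.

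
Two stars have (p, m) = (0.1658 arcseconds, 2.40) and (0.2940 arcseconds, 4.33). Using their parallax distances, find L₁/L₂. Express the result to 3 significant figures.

d₁ = 1/p₁ = 1/0.1658″ = 6.0314 pc; d₂ = 1/p₂ = 1/0.2940″ = 3.4014 pc.
M₁ = m₁ − 5 log₁₀ d₁ + 5 = 2.40 − 3.9021 + 5 = 3.4979.
M₂ = 4.33 − 2.6583 + 5 = 6.6717.
L₁/L₂ = 10^(0.4(M₂ − M₁)) = 10^(0.4 × 3.1738) = 10^1.26952 = 18.6.

L₁/L₂ = 18.6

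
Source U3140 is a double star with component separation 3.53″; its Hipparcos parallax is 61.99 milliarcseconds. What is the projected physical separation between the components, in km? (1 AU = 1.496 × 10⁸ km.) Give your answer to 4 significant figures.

8.519 × 10^9 km

d = 1/p = 1/0.06199″ = 16.132 pc.
At distance d (pc), an angle of θ arcsec spans θ·d AU: s = 3.53 × 16.132 = 56.946 AU.
= 56.946 × 1.496 × 10⁸ km = 8.5191 × 10^9 km.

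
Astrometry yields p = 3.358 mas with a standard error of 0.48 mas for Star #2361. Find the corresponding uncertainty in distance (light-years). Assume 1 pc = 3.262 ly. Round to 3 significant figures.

d = 1/p, so σ_d = σ_p / p².
σ_d = 0.000480 / (0.003358)² = 0.000480 / 0.000011276 = 42.568 pc = 42.568 × 3.262 ly = 138.86 ly.

139 ly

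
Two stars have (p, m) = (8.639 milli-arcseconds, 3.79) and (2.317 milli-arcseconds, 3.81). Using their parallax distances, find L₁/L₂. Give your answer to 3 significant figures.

L₁/L₂ = 0.0733

d₁ = 1/p₁ = 1/0.008639″ = 115.75 pc; d₂ = 1/p₂ = 1/0.002317″ = 431.59 pc.
M₁ = m₁ − 5 log₁₀ d₁ + 5 = 3.79 − 10.3176 + 5 = -1.5276.
M₂ = 3.81 − 13.1754 + 5 = -4.3654.
L₁/L₂ = 10^(0.4(M₂ − M₁)) = 10^(0.4 × (-2.8378)) = 10^(-1.13512) = 0.073262.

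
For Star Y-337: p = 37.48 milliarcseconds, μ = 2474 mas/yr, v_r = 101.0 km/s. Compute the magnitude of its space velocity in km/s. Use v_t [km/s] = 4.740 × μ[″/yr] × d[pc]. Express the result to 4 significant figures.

328.8 km/s

d = 1/p = 1/0.03748″ = 26.681 pc.
μ = 2474 mas/yr = 2.474 ″/yr.
v_t = 4.740 μ d = 4.740 × 2.474 × 26.681 = 312.88 km/s.
v = √(v_r² + v_t²) = √(101.0² + 312.88²) = √108095 = 328.78 km/s.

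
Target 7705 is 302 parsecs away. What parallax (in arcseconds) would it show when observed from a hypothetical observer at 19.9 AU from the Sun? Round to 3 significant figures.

p (arcsec) = B (AU) / d (pc).
p = 19.9 / 302 = 0.065894 arcsec.

0.0659 arcsec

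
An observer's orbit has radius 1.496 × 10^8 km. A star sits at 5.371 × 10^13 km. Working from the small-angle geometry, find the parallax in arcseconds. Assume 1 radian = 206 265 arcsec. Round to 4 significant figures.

0.5745 arcsec

θ ≈ B/d = (1.496 × 10^8) / (5.371 × 10^13) = 2.7853 × 10^-6 rad.
In arcseconds: 2.7853 × 10^-6 × 206265 = 0.57451″.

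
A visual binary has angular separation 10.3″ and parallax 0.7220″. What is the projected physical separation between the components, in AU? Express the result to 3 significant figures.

d = 1/p = 1/0.7220″ = 1.385 pc.
At distance d (pc), an angle of θ arcsec spans θ·d AU: s = 10.3 × 1.385 = 14.266 AU.

14.3 AU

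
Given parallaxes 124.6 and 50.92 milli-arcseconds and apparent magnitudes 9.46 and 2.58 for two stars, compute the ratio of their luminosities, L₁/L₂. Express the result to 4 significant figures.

L₁/L₂ = 0.0002956

d₁ = 1/p₁ = 1/0.1246″ = 8.0257 pc; d₂ = 1/p₂ = 1/0.05092″ = 19.639 pc.
M₁ = m₁ − 5 log₁₀ d₁ + 5 = 9.46 − 4.5224 + 5 = 9.9376.
M₂ = 2.58 − 6.4656 + 5 = 1.1144.
L₁/L₂ = 10^(0.4(M₂ − M₁)) = 10^(0.4 × (-8.8232)) = 10^(-3.52928) = 0.00029561.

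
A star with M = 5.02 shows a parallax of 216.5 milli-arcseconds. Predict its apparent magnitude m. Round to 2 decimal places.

d = 1/p = 1/0.2165″ = 4.6189 pc.
m − M = 5 log₁₀ d − 5 = 5 log₁₀(4.6189) − 5 = 3.3227 − 5 = -1.6773.
m = M + (m − M) = 5.02 + (-1.6773) = 3.34.

m = 3.34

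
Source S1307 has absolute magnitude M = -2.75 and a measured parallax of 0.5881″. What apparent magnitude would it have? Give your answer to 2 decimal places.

m = -6.60

d = 1/p = 1/0.5881″ = 1.7004 pc.
m − M = 5 log₁₀ d − 5 = 5 log₁₀(1.7004) − 5 = 1.1528 − 5 = -3.8472.
m = M + (m − M) = -2.75 + (-3.8472) = -6.60.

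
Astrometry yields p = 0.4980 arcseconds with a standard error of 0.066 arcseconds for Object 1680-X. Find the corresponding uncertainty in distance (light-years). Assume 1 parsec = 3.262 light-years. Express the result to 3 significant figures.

d = 1/p, so σ_d = σ_p / p².
σ_d = 0.0660 / (0.4980)² = 0.0660 / 0.248 = 0.26613 pc = 0.26613 × 3.262 ly = 0.86812 ly.

0.868 ly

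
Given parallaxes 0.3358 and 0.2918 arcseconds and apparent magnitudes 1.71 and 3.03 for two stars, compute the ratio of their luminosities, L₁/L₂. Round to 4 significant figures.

d₁ = 1/p₁ = 1/0.3358″ = 2.978 pc; d₂ = 1/p₂ = 1/0.2918″ = 3.427 pc.
M₁ = m₁ − 5 log₁₀ d₁ + 5 = 1.71 − 2.3696 + 5 = 4.3404.
M₂ = 3.03 − 2.6746 + 5 = 5.3554.
L₁/L₂ = 10^(0.4(M₂ − M₁)) = 10^(0.4 × 1.0150) = 10^0.40600 = 2.5468.

L₁/L₂ = 2.547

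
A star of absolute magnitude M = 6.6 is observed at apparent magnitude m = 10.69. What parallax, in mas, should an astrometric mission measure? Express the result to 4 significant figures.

m − M = 10.69 − 6.6 = 4.09.
d = 10^((m−M)/5 + 1) = 10^1.818 = 65.766 pc.
p = 1/d = 1/65.766 = 0.015205 arcsec = 15.205 mas.

15.21 mas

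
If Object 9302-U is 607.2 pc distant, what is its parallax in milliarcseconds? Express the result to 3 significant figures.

p = 1/d = 1/607.2 = 0.0016469 arcsec.
= 0.0016469 × 1000 = 1.6469 mas.

1.65 mas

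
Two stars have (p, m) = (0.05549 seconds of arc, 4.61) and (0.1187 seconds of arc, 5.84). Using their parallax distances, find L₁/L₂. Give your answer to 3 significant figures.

d₁ = 1/p₁ = 1/0.05549″ = 18.021 pc; d₂ = 1/p₂ = 1/0.1187″ = 8.4246 pc.
M₁ = m₁ − 5 log₁₀ d₁ + 5 = 4.61 − 6.2789 + 5 = 3.3311.
M₂ = 5.84 − 4.6277 + 5 = 6.2123.
L₁/L₂ = 10^(0.4(M₂ − M₁)) = 10^(0.4 × 2.8812) = 10^1.15248 = 14.206.

L₁/L₂ = 14.2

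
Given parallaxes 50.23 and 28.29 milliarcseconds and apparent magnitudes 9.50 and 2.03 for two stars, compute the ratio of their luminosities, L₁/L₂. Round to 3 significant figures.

d₁ = 1/p₁ = 1/0.05023″ = 19.908 pc; d₂ = 1/p₂ = 1/0.02829″ = 35.348 pc.
M₁ = m₁ − 5 log₁₀ d₁ + 5 = 9.50 − 6.4951 + 5 = 8.0049.
M₂ = 2.03 − 7.7418 + 5 = -0.7118.
L₁/L₂ = 10^(0.4(M₂ − M₁)) = 10^(0.4 × (-8.7167)) = 10^(-3.48668) = 0.00032608.

L₁/L₂ = 0.000326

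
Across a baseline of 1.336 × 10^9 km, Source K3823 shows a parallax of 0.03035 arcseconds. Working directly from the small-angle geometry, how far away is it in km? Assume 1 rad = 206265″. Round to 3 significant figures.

9.08 × 10^15 km

θ = 0.03035″ = 0.03035/206265 = 1.4714 × 10^-7 rad.
d = B/θ = (1.336 × 10^9) / (1.4714 × 10^-7) = 9.0798 × 10^15 km.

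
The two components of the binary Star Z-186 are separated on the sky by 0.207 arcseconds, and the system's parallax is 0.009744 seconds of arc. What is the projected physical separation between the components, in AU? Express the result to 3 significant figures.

d = 1/p = 1/0.009744″ = 102.63 pc.
At distance d (pc), an angle of θ arcsec spans θ·d AU: s = 0.207 × 102.63 = 21.244 AU.

21.2 AU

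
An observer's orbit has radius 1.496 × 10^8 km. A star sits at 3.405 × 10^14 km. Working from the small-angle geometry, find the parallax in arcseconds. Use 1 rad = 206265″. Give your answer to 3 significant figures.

0.0906 arcsec

θ ≈ B/d = (1.496 × 10^8) / (3.405 × 10^14) = 4.3935 × 10^-7 rad.
In arcseconds: 4.3935 × 10^-7 × 206265 = 0.090623″.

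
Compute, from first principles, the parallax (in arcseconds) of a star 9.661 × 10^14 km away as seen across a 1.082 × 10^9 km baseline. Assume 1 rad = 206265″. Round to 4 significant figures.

θ ≈ B/d = (1.082 × 10^9) / (9.661 × 10^14) = 1.1200 × 10^-6 rad.
In arcseconds: 1.1200 × 10^-6 × 206265 = 0.23102″.

0.2310 arcsec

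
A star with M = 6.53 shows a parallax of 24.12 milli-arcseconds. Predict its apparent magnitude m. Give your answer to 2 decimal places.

d = 1/p = 1/0.02412″ = 41.459 pc.
m − M = 5 log₁₀ d − 5 = 5 log₁₀(41.459) − 5 = 8.0881 − 5 = 3.0881.
m = M + (m − M) = 6.53 + 3.0881 = 9.62.

m = 9.62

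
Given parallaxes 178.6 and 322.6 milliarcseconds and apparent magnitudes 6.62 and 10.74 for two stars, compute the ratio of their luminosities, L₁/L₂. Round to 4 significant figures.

L₁/L₂ = 145.1

d₁ = 1/p₁ = 1/0.1786″ = 5.5991 pc; d₂ = 1/p₂ = 1/0.3226″ = 3.0998 pc.
M₁ = m₁ − 5 log₁₀ d₁ + 5 = 6.62 − 3.7406 + 5 = 7.8794.
M₂ = 10.74 − 2.4567 + 5 = 13.2833.
L₁/L₂ = 10^(0.4(M₂ − M₁)) = 10^(0.4 × 5.4039) = 10^2.16156 = 145.06.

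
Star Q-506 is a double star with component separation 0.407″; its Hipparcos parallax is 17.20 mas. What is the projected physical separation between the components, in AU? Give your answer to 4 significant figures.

23.66 AU

d = 1/p = 1/0.01720″ = 58.14 pc.
At distance d (pc), an angle of θ arcsec spans θ·d AU: s = 0.407 × 58.14 = 23.663 AU.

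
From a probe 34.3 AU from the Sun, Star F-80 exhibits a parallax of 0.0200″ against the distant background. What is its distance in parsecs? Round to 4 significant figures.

1715 pc

With baseline B (in AU) and parallax p (in arcsec), d = B/p parsecs.
d = 34.3 / 0.0200 = 1715 pc.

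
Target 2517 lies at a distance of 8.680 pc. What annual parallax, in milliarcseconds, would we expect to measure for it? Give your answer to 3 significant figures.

p = 1/d = 1/8.68 = 0.11521 arcsec.
= 0.11521 × 1000 = 115.21 mas.

115 mas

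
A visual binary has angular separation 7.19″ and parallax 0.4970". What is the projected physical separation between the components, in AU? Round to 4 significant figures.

d = 1/p = 1/0.4970″ = 2.0121 pc.
At distance d (pc), an angle of θ arcsec spans θ·d AU: s = 7.19 × 2.0121 = 14.467 AU.

14.47 AU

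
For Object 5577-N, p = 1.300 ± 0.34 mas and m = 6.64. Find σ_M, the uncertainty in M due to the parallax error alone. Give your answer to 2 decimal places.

σ_M = 0.57 mag

M = m − 5 log₁₀ d + 5 = m + 5 log₁₀ p + 5, so ∂M/∂p = 5/(p ln 10).
σ_M = (5/ln 10) · (σ_p/p) = 2.1715 × 0.34/1.300 = 2.1715 × 0.26154 = 0.56793.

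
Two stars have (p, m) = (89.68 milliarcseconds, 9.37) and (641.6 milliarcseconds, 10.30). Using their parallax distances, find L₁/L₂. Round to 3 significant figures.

d₁ = 1/p₁ = 1/0.08968″ = 11.151 pc; d₂ = 1/p₂ = 1/0.6416″ = 1.5586 pc.
M₁ = m₁ − 5 log₁₀ d₁ + 5 = 9.37 − 5.2366 + 5 = 9.1334.
M₂ = 10.30 − 0.9637 + 5 = 14.3363.
L₁/L₂ = 10^(0.4(M₂ − M₁)) = 10^(0.4 × 5.2029) = 10^2.08116 = 120.55.

L₁/L₂ = 121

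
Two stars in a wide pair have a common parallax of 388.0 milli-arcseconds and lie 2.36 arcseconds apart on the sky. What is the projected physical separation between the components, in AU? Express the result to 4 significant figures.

6.082 AU

d = 1/p = 1/0.3880″ = 2.5773 pc.
At distance d (pc), an angle of θ arcsec spans θ·d AU: s = 2.36 × 2.5773 = 6.0824 AU.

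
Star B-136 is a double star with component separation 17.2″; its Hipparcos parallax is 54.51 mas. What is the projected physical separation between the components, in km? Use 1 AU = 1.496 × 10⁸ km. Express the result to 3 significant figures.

4.72 × 10^10 km

d = 1/p = 1/0.05451″ = 18.345 pc.
At distance d (pc), an angle of θ arcsec spans θ·d AU: s = 17.2 × 18.345 = 315.53 AU.
= 315.53 × 1.496 × 10⁸ km = 4.7203 × 10^10 km.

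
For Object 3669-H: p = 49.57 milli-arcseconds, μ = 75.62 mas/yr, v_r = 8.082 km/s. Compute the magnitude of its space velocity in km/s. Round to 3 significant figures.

10.8 km/s

d = 1/p = 1/0.04957″ = 20.173 pc.
μ = 75.62 mas/yr = 0.07562 ″/yr.
v_t = 4.740 μ d = 4.740 × 0.07562 × 20.173 = 7.2308 km/s.
v = √(v_r² + v_t²) = √(8.082² + 7.2308²) = √117.603 = 10.844 km/s.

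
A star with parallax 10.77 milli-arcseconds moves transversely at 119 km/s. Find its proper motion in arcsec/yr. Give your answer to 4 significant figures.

d = 1/p = 1/0.01077″ = 92.851 pc.
μ = v_t / (4.74 d) = 119 / (4.74 × 92.851) = 119 / 440.11 = 0.27039 ″/yr.

0.2704 arcsec/yr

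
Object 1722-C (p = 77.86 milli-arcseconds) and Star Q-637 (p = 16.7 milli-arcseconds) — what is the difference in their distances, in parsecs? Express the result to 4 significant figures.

47.04 pc

d_A = 1/0.07786″ = 12.844 pc; d_B = 1/0.01670″ = 59.88 pc.
|d_B − d_A| = |59.88 − 12.844| = 47.036 pc.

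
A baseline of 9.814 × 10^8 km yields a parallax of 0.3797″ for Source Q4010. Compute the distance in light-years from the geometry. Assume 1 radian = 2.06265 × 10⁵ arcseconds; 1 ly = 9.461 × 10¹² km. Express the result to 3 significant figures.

56.4 ly

θ = 0.3797″ = 0.3797/206265 = 1.8408 × 10^-6 rad.
d = B/θ = (9.814 × 10^8) / (1.8408 × 10^-6) = 5.3314 × 10^14 km = (5.3314 × 10^14) / (9.461 × 10^12) ly = 56.351 ly.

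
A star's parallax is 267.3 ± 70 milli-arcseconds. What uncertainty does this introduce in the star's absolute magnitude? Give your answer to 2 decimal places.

σ_M = 0.57 mag

M = m − 5 log₁₀ d + 5 = m + 5 log₁₀ p + 5, so ∂M/∂p = 5/(p ln 10).
σ_M = (5/ln 10) · (σ_p/p) = 2.1715 × 70/267.3 = 2.1715 × 0.26188 = 0.56867.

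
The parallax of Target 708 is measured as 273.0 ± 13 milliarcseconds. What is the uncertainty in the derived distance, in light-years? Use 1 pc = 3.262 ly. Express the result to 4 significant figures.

0.5690 ly

d = 1/p, so σ_d = σ_p / p².
σ_d = 0.0130 / (0.2730)² = 0.0130 / 0.074529 = 0.17443 pc = 0.17443 × 3.262 ly = 0.56899 ly.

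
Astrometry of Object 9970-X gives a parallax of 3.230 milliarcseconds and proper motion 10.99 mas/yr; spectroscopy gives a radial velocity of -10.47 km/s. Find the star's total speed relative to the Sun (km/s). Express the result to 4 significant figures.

19.23 km/s

d = 1/p = 1/0.003230″ = 309.6 pc.
μ = 10.99 mas/yr = 0.01099 ″/yr.
v_t = 4.740 μ d = 4.740 × 0.01099 × 309.6 = 16.128 km/s.
v = √(v_r² + v_t²) = √((-10.47)² + 16.128²) = √369.733 = 19.228 km/s.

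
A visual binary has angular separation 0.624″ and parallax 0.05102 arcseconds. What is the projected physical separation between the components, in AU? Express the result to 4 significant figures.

12.23 AU

d = 1/p = 1/0.05102″ = 19.6 pc.
At distance d (pc), an angle of θ arcsec spans θ·d AU: s = 0.624 × 19.6 = 12.23 AU.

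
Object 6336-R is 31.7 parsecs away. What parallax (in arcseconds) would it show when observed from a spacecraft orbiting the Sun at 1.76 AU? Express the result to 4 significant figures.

0.05552 arcsec

p (arcsec) = B (AU) / d (pc).
p = 1.76 / 31.7 = 0.055521 arcsec.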